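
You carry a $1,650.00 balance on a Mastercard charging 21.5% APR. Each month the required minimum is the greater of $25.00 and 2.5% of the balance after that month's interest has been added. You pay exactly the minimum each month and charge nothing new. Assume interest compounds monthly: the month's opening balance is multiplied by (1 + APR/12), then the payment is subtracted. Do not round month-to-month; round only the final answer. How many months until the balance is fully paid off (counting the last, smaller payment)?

138 months

Monthly rate r = 21.5%/12 = 1.79167% = 0.0179167.
While 2.5% of the post-interest balance exceeds $25.00, each month B ← (B·(1+r))·(1 − 0.025), i.e. B shrinks by the factor (1+r)·0.975 = 0.99247.
This holds for months 1–69. Entering month 70 the balance is $979.37; 2.5% of the post-interest balance is now below $25.00, so the flat $25.00 minimum applies from here.
From month 70 a fixed $25.00 at rate r clears $979.37 in 69 more payments. Total: 69 + 69 = 138 months.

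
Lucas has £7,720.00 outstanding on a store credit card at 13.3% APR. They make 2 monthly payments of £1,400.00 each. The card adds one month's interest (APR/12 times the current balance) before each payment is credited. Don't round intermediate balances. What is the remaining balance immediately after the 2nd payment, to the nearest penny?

£5,076.56

Monthly rate r = 13.3%/12 = 1.10833% = 0.0110833.
Each month: B ← B·(1+r) − £1,400.00.
Month 1: interest £85.56; balance after payment £6,405.56.
Month 2: interest £70.99; balance after payment £5,076.56.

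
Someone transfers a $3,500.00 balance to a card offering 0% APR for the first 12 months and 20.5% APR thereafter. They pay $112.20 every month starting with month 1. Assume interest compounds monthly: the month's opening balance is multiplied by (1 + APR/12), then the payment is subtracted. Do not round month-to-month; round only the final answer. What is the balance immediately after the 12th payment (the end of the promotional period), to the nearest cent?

Promo months 1–12 at r₀ = 0%/12 = 0; months 13+ at r₁ = 20.5%/12 = 0.0170833.
After month 12 (no interest yet): B = $3,500.00 − 12·$112.20 = $2,153.60.

$2,153.60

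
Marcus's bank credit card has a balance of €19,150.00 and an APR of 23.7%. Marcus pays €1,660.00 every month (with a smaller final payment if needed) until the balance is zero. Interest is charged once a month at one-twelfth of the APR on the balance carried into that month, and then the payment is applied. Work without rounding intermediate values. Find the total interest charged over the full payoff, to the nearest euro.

Monthly rate r = 23.7%/12 = 1.975% = 0.01975.
Payoff takes n = ⌈−ln(1 − rB₀/P)/ln(1+r)⌉ = ⌈13.221⌉ = 14 payments; the last is €369.00.
Total paid = 13·€1,660.00 + €369.00 = €21,949.00.
Total interest = total paid − principal = €21,949.00 − €19,150.00 = €2,799.00.

€2,799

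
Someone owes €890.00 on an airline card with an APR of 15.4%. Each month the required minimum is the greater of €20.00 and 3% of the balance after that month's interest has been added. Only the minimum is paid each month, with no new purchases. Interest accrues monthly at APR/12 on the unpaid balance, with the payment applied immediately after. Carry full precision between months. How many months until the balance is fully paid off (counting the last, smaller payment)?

61 months

Monthly rate r = 15.4%/12 = 1.28333% = 0.0128333.
While 3% of the post-interest balance exceeds €20.00, each month B ← (B·(1+r))·(1 − 0.03), i.e. B shrinks by the factor (1+r)·0.97 = 0.98245.
This holds for months 1–18. Entering month 19 the balance is €647.09; 3% of the post-interest balance is now below €20.00, so the flat €20.00 minimum applies from here.
From month 19 a fixed €20.00 at rate r clears €647.09 in 43 more payments. Total: 18 + 43 = 61 months.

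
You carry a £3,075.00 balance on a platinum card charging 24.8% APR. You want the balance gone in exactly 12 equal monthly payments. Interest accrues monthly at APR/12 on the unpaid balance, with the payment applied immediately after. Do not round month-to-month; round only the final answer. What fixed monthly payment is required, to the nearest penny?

Monthly rate r = 24.8%/12 = 2.06667% = 0.0206667.
Level-payment amortization: P = B₀·r / (1 − (1+r)^(−n)) = 3075.00·0.0206667 / (1 − 1.02067^(−12)).
Denominator 1 − (1+r)^(−12) = 0.217664892.
P = 63.55 / 0.217664892 ≈ 291.96.

£291.96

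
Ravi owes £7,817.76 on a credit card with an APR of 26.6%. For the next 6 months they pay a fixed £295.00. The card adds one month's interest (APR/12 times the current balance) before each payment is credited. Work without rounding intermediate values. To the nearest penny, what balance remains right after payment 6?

Monthly rate r = 26.6%/12 = 2.21667% = 0.0221667.
Each month: B ← B·(1+r) − £295.00.
Month 1: interest £173.29; balance after payment £7,696.05.
Month 2: interest £170.60; balance after payment £7,571.65.
Month 3: interest £167.84; balance after payment £7,444.49.
Month 4: interest £165.02; balance after payment £7,314.51.
Month 5: interest £162.14; balance after payment £7,181.65.
Month 6: interest £159.19; balance after payment £7,045.84.

£7,045.84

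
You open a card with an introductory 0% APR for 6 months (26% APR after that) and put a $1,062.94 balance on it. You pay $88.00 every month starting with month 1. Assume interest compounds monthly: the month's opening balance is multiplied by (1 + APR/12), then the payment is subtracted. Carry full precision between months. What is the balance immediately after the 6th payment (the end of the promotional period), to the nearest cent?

$534.94

Promo months 1–6 at r₀ = 0%/12 = 0; months 7+ at r₁ = 26%/12 = 0.0216667.
After month 6 (no interest yet): B = $1,062.94 − 6·$88.00 = $534.94.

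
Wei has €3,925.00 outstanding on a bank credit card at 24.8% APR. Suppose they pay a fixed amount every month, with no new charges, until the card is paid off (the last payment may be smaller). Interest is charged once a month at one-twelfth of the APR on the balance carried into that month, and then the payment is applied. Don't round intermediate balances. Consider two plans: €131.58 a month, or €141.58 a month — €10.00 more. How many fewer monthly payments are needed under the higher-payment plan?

5 fewer payments

Monthly rate r = 24.8%/12 = 2.06667% = 0.0206667.
At €131.58/mo: n = ⌈−ln(1 − rB₀/P)/ln(1+r)⌉ = 47 payments (last €112.04); total interest = total paid − €3,925.00 = €2,239.72.
At €141.58/mo: 42 payments (last €84.31); total interest €1,964.09.
Payments saved = 47 − 42 = 5.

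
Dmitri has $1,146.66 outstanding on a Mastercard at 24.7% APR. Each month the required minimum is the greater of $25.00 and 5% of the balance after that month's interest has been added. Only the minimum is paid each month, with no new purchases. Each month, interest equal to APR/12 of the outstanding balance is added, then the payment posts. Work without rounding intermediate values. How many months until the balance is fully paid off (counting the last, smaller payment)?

53 months

Monthly rate r = 24.7%/12 = 2.05833% = 0.0205833.
While 5% of the post-interest balance exceeds $25.00, each month B ← (B·(1+r))·(1 − 0.05), i.e. B shrinks by the factor (1+r)·0.95 = 0.96955.
This holds for months 1–28. Entering month 29 the balance is $482.45; 5% of the post-interest balance is now below $25.00, so the flat $25.00 minimum applies from here.
From month 29 a fixed $25.00 at rate r clears $482.45 in 25 more payments. Total: 28 + 25 = 53 months.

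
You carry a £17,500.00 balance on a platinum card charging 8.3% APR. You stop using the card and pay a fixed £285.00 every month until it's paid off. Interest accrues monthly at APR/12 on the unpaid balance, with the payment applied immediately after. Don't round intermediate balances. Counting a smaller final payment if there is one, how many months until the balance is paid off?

Monthly rate r = 8.3%/12 = 0.691667% = 0.00691667.
Recurrence: B ← B·(1+r) − £285.00.
Month 1: interest £121.04; balance after payment £17,336.04.
Month 2: interest £119.91; balance after payment £17,170.95.
Closed form: n = −ln(1 − rB₀/P)/ln(1+r) = −ln(0.57529)/ln(1.00692) ≈ 80.210, so the balance reaches zero during payment 81.

81 months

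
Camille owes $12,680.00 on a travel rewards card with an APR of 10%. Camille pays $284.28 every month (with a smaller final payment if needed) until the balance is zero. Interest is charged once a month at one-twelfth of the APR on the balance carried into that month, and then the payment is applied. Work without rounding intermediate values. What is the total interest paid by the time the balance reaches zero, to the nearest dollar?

$3,240

Monthly rate r = 10%/12 = 0.833333% = 0.00833333.
Payoff takes n = ⌈−ln(1 − rB₀/P)/ln(1+r)⌉ = ⌈56.000⌉ = 57 payments; the last is $0.12.
Total paid = 56·$284.28 + $0.12 = $15,919.80.
Total interest = total paid − principal = $15,919.80 − $12,680.00 = $3,239.80.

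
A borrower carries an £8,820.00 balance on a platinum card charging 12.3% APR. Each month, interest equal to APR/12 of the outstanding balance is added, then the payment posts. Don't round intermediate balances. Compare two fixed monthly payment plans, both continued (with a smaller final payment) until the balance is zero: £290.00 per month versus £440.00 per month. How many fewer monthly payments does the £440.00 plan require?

14 fewer payments

Monthly rate r = 12.3%/12 = 1.025% = 0.01025.
At £290.00/mo: n = ⌈−ln(1 − rB₀/P)/ln(1+r)⌉ = 37 payments (last £184.30); total interest = total paid − £8,820.00 = £1,804.30.
At £440.00/mo: 23 payments (last £244.21); total interest £1,104.21.
Payments saved = 37 − 23 = 14.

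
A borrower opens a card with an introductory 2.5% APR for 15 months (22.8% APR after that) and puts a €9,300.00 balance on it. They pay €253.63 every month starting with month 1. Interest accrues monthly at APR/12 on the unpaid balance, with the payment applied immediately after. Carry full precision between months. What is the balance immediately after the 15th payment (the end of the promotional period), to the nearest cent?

Promo months 1–15 at r₀ = 2.5%/12 = 0.00208333; months 16+ at r₁ = 22.8%/12 = 0.019.
After month 15: iterate B ← B·(1+r₀) − €253.63 for 15 months → €5,734.47.

€5,734.47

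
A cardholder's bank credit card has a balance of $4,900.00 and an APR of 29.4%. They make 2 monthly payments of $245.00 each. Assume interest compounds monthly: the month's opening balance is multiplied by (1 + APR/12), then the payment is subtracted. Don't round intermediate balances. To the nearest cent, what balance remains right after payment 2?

Monthly rate r = 29.4%/12 = 2.45% = 0.0245.
Each month: B ← B·(1+r) − $245.00.
Month 1: interest $120.05; balance after payment $4,775.05.
Month 2: interest $116.99; balance after payment $4,647.04.

$4,647.04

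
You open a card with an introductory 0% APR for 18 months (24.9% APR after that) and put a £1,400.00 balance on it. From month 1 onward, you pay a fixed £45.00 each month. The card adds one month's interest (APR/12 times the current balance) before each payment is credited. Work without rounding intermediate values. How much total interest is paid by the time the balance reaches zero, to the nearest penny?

£105.86

Promo months 1–18 at r₀ = 0%/12 = 0; months 19+ at r₁ = 24.9%/12 = 0.02075.
After month 18 (no interest yet): B = £1,400.00 − 18·£45.00 = £590.00.
Then at r₁ with £45.00/mo: n₂ = −ln(1 − r₁·B/P)/ln(1+r₁) ≈ 15.46 → 16 more payments.
Total paid = 33·£45.00 + £20.86 = £1,505.86; interest = £1,505.86 − £1,400.00 = £105.86.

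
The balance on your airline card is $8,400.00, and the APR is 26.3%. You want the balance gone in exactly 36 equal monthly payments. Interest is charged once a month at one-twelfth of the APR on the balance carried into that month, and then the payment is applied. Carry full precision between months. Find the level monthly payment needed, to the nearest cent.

Monthly rate r = 26.3%/12 = 2.19167% = 0.0219167.
Level-payment amortization: P = B₀·r / (1 − (1+r)^(−n)) = 8400.00·0.0219167 / (1 − 1.02192^(−36)).
Denominator 1 − (1+r)^(−36) = 0.541813129.
P = 184.1 / 0.541813129 ≈ 339.79.

$339.79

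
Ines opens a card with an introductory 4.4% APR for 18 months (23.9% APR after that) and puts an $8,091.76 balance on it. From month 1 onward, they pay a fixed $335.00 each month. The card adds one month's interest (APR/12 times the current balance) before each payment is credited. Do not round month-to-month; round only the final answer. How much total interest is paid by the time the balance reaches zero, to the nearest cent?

Promo months 1–18 at r₀ = 4.4%/12 = 0.00366667; months 19+ at r₁ = 23.9%/12 = 0.0199167.
After month 18: iterate B ← B·(1+r₀) − $335.00 for 18 months → $2,421.13.
Then at r₁ with $335.00/mo: n₂ = −ln(1 − r₁·B/P)/ln(1+r₁) ≈ 7.88 → 8 more payments.
Total paid = 25·$335.00 + $295.44 = $8,670.44; interest = $8,670.44 − $8,091.76 = $578.68.

$578.68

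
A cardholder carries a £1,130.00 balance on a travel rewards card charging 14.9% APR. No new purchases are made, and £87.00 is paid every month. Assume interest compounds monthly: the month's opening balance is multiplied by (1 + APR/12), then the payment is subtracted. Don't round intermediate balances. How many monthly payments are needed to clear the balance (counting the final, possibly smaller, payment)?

Monthly rate r = 14.9%/12 = 1.24167% = 0.0124167.
Recurrence: B ← B·(1+r) − £87.00.
Month 1: interest £14.03; balance after payment £1,057.03.
Month 2: interest £13.12; balance after payment £983.16.
Closed form: n = −ln(1 − rB₀/P)/ln(1+r) = −ln(0.83873)/ln(1.01242) ≈ 14.252, so the balance reaches zero during payment 15.

15 payments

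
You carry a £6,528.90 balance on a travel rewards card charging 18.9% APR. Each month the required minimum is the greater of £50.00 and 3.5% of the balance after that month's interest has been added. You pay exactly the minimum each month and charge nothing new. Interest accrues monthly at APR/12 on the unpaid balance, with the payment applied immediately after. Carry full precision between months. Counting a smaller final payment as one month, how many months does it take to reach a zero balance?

115 months

Monthly rate r = 18.9%/12 = 1.575% = 0.01575.
While 3.5% of the post-interest balance exceeds £50.00, each month B ← (B·(1+r))·(1 − 0.035), i.e. B shrinks by the factor (1+r)·0.965 = 0.9802.
This holds for months 1–77. Entering month 78 the balance is £1,399.68; 3.5% of the post-interest balance is now below £50.00, so the flat £50.00 minimum applies from here.
From month 78 a fixed £50.00 at rate r clears £1,399.68 in 38 more payments. Total: 77 + 38 = 115 months.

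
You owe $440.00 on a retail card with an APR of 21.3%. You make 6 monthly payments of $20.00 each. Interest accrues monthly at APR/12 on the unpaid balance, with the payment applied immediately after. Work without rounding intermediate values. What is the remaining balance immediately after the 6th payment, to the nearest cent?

$363.54

Monthly rate r = 21.3%/12 = 1.775% = 0.01775.
Each month: B ← B·(1+r) − $20.00.
Month 1: interest $7.81; balance after payment $427.81.
Month 2: interest $7.59; balance after payment $415.40.
Month 3: interest $7.37; balance after payment $402.78.
Month 4: interest $7.15; balance after payment $389.93.
Month 5: interest $6.92; balance after payment $376.85.
Month 6: interest $6.69; balance after payment $363.54.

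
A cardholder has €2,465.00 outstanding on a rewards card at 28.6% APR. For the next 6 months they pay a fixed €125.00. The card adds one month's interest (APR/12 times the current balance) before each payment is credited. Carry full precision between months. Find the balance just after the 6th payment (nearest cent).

€2,043.04

Monthly rate r = 28.6%/12 = 2.38333% = 0.0238333.
Each month: B ← B·(1+r) − €125.00.
Month 1: interest €58.75; balance after payment €2,398.75.
Month 2: interest €57.17; balance after payment €2,330.92.
Month 3: interest €55.55; balance after payment €2,261.47.
Month 4: interest €53.90; balance after payment €2,190.37.
Month 5: interest €52.20; balance after payment €2,117.58.
Month 6: interest €50.47; balance after payment €2,043.04.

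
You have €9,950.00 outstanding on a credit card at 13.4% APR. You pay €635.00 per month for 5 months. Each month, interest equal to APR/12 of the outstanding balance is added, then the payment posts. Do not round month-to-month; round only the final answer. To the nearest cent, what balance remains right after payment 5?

Monthly rate r = 13.4%/12 = 1.11667% = 0.0111667.
Each month: B ← B·(1+r) − €635.00.
Month 1: interest €111.11; balance after payment €9,426.11.
Month 2: interest €105.26; balance after payment €8,896.37.
Month 3: interest €99.34; balance after payment €8,360.71.
Month 4: interest €93.36; balance after payment €7,819.07.
Month 5: interest €87.31; balance after payment €7,271.38.

€7,271.38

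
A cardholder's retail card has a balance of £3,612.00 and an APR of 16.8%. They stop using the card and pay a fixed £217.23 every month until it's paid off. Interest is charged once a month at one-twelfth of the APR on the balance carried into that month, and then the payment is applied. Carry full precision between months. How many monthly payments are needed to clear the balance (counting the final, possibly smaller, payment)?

Monthly rate r = 16.8%/12 = 1.4% = 0.014.
Recurrence: B ← B·(1+r) − £217.23.
Month 1: interest £50.57; balance after payment £3,445.34.
Month 2: interest £48.23; balance after payment £3,276.34.
Closed form: n = −ln(1 − rB₀/P)/ln(1+r) = −ln(0.76721)/ln(1.014) ≈ 19.060, so the balance reaches zero during payment 20.

20 months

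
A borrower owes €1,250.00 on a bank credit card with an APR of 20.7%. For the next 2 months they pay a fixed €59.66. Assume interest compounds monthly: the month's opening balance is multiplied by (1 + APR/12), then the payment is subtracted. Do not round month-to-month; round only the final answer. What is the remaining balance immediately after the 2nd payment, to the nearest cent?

Monthly rate r = 20.7%/12 = 1.725% = 0.01725.
Each month: B ← B·(1+r) − €59.66.
Month 1: interest €21.56; balance after payment €1,211.90.
Month 2: interest €20.91; balance after payment €1,173.15.

€1,173.15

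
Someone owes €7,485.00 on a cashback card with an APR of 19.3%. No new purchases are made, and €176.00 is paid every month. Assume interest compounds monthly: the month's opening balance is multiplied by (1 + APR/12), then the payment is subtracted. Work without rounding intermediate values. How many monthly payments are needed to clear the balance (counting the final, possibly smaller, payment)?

Monthly rate r = 19.3%/12 = 1.60833% = 0.0160833.
Recurrence: B ← B·(1+r) − €176.00.
Month 1: interest €120.38; balance after payment €7,429.38.
Month 2: interest €119.49; balance after payment €7,372.87.
Closed form: n = −ln(1 − rB₀/P)/ln(1+r) = −ln(0.316)/ln(1.01608) ≈ 72.202, so the balance reaches zero during payment 73.

73 months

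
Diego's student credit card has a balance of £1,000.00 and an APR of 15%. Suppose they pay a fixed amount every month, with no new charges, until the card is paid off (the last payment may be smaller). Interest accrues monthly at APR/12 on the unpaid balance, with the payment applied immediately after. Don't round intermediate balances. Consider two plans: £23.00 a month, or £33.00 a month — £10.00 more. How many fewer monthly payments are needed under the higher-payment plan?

25 fewer payments

Monthly rate r = 15%/12 = 1.25% = 0.0125.
At £23.00/mo: n = ⌈−ln(1 − rB₀/P)/ln(1+r)⌉ = 64 payments (last £2.79); total interest = total paid − £1,000.00 = £451.79.
At £33.00/mo: 39 payments (last £10.74); total interest £264.74.
Payments saved = 64 − 39 = 25.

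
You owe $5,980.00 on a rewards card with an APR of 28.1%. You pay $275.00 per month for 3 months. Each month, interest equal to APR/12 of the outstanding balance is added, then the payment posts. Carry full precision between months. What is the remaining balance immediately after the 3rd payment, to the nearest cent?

Monthly rate r = 28.1%/12 = 2.34167% = 0.0234167.
Each month: B ← B·(1+r) − $275.00.
Month 1: interest $140.03; balance after payment $5,845.03.
Month 2: interest $136.87; balance after payment $5,706.90.
Month 3: interest $133.64; balance after payment $5,565.54.

$5,565.54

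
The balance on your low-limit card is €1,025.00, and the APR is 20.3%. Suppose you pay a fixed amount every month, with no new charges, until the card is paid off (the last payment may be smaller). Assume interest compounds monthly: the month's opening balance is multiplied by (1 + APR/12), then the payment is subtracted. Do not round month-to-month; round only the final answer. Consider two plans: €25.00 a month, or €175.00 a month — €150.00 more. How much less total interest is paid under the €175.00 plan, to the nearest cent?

€674.03

Monthly rate r = 20.3%/12 = 1.69167% = 0.0169167.
At €25.00/mo: n = ⌈−ln(1 − rB₀/P)/ln(1+r)⌉ = 71 payments (last €12.79); total interest = total paid − €1,025.00 = €737.79.
At €175.00/mo: 7 payments (last €38.76); total interest €63.76.
Interest saved = €737.79 − €63.76 = €674.03.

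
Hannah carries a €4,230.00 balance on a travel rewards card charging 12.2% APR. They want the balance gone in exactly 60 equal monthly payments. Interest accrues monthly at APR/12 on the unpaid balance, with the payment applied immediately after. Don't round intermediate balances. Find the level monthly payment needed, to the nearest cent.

€94.52

Monthly rate r = 12.2%/12 = 1.01667% = 0.0101667.
Level-payment amortization: P = B₀·r / (1 − (1+r)^(−n)) = 4230.00·0.0101667 / (1 − 1.01017^(−60)).
Denominator 1 − (1+r)^(−60) = 0.454973044.
P = 43.005 / 0.454973044 ≈ 94.52.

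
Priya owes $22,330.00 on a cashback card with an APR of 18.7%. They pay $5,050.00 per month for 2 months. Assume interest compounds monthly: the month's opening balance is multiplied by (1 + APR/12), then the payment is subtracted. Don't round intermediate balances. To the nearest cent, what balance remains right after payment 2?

Monthly rate r = 18.7%/12 = 1.55833% = 0.0155833.
Each month: B ← B·(1+r) − $5,050.00.
Month 1: interest $347.98; balance after payment $17,627.98.
Month 2: interest $274.70; balance after payment $12,852.68.

$12,852.68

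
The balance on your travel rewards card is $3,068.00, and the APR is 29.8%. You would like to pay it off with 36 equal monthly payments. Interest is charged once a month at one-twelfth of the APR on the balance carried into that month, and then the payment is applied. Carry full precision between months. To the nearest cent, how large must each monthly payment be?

$129.91

Monthly rate r = 29.8%/12 = 2.48333% = 0.0248333.
Level-payment amortization: P = B₀·r / (1 − (1+r)^(−n)) = 3068.00·0.0248333 / (1 − 1.02483^(−36)).
Denominator 1 − (1+r)^(−36) = 0.586492621.
P = 76.1887 / 0.586492621 ≈ 129.91.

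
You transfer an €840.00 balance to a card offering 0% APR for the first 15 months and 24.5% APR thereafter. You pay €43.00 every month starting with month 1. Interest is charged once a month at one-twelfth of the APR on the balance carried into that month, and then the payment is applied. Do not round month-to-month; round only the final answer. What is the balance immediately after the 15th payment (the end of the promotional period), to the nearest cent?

€195.00

Promo months 1–15 at r₀ = 0%/12 = 0; months 16+ at r₁ = 24.5%/12 = 0.0204167.
After month 15 (no interest yet): B = €840.00 − 15·€43.00 = €195.00.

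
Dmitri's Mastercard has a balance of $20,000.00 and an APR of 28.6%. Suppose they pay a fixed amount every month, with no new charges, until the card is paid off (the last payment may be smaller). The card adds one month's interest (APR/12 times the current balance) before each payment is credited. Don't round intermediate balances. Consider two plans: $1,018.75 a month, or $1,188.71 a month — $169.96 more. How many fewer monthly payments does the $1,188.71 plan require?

Monthly rate r = 28.6%/12 = 2.38333% = 0.0238333.
At $1,018.75/mo: n = ⌈−ln(1 − rB₀/P)/ln(1+r)⌉ = 27 payments (last $802.80); total interest = total paid − $20,000.00 = $7,290.30.
At $1,188.71/mo: 22 payments (last $903.74); total interest $5,866.65.
Payments saved = 27 − 22 = 5.

5 fewer payments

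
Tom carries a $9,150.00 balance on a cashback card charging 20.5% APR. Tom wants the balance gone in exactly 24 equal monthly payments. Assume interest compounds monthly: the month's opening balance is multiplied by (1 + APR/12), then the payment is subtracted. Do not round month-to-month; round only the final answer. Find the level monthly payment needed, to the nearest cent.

Monthly rate r = 20.5%/12 = 1.70833% = 0.0170833.
Level-payment amortization: P = B₀·r / (1 − (1+r)^(−n)) = 9150.00·0.0170833 / (1 − 1.01708^(−24)).
Denominator 1 − (1+r)^(−24) = 0.334047743.
P = 156.312 / 0.334047743 ≈ 467.93.

$467.93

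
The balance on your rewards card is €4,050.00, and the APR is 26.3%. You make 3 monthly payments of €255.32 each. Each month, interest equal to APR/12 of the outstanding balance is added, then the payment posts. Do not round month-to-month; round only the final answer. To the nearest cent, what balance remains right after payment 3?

€3,539.30

Monthly rate r = 26.3%/12 = 2.19167% = 0.0219167.
Each month: B ← B·(1+r) − €255.32.
Month 1: interest €88.76; balance after payment €3,883.44.
Month 2: interest €85.11; balance after payment €3,713.23.
Month 3: interest €81.38; balance after payment €3,539.30.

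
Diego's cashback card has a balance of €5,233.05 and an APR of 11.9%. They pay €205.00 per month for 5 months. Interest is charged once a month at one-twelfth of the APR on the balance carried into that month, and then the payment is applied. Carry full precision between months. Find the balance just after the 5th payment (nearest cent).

Monthly rate r = 11.9%/12 = 0.991667% = 0.00991667.
Each month: B ← B·(1+r) − €205.00.
Month 1: interest €51.89; balance after payment €5,079.94.
Month 2: interest €50.38; balance after payment €4,925.32.
Month 3: interest €48.84; balance after payment €4,769.16.
Month 4: interest €47.29; balance after payment €4,611.46.
Month 5: interest €45.73; balance after payment €4,452.19.

€4,452.19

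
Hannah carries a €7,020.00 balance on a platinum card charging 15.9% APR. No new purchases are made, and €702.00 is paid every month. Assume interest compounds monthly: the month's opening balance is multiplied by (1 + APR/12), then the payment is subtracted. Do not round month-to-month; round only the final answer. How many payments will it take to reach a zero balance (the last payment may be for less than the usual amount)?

Monthly rate r = 15.9%/12 = 1.325% = 0.01325.
Recurrence: B ← B·(1+r) − €702.00.
Month 1: interest €93.02; balance after payment €6,411.02.
Month 2: interest €84.95; balance after payment €5,793.96.
Closed form: n = −ln(1 − rB₀/P)/ln(1+r) = −ln(0.8675)/ln(1.01325) ≈ 10.798, so the balance reaches zero during payment 11.

11 payments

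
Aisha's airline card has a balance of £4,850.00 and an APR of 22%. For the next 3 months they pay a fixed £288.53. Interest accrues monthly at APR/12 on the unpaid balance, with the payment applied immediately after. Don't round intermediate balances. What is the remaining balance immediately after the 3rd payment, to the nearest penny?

Monthly rate r = 22%/12 = 1.83333% = 0.0183333.
Each month: B ← B·(1+r) − £288.53.
Month 1: interest £88.92; balance after payment £4,650.39.
Month 2: interest £85.26; balance after payment £4,447.11.
Month 3: interest £81.53; balance after payment £4,240.11.

£4,240.11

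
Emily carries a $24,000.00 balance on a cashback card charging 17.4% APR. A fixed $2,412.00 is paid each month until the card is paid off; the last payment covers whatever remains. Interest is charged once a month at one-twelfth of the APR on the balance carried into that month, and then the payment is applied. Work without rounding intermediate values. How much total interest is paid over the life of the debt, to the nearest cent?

$2,108.24

Monthly rate r = 17.4%/12 = 1.45% = 0.0145.
Payoff takes n = ⌈−ln(1 − rB₀/P)/ln(1+r)⌉ = ⌈10.823⌉ = 11 payments; the last is $1,988.24.
Total paid = 10·$2,412.00 + $1,988.24 = $26,108.24.
Total interest = total paid − principal = $26,108.24 − $24,000.00 = $2,108.24.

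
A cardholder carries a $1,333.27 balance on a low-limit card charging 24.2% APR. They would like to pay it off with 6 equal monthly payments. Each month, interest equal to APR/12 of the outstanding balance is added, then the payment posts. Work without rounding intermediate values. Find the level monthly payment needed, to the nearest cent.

Monthly rate r = 24.2%/12 = 2.01667% = 0.0201667.
Level-payment amortization: P = B₀·r / (1 − (1+r)^(−n)) = 1333.27·0.0201667 / (1 − 1.02017^(−6)).
Denominator 1 − (1+r)^(−6) = 0.11289868.
P = 26.8876 / 0.11289868 ≈ 238.16.

$238.16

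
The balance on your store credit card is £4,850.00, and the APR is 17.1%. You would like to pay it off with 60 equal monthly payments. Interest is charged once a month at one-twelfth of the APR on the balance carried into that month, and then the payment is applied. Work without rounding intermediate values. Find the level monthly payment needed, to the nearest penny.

Monthly rate r = 17.1%/12 = 1.425% = 0.01425.
Level-payment amortization: P = B₀·r / (1 − (1+r)^(−n)) = 4850.00·0.01425 / (1 − 1.01425^(−60)).
Denominator 1 − (1+r)^(−60) = 0.57214263.
P = 69.1125 / 0.57214263 ≈ 120.80.

£120.80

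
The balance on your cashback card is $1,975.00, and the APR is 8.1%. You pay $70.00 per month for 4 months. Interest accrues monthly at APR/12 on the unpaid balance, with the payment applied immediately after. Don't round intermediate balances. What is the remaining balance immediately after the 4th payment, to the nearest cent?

Monthly rate r = 8.1%/12 = 0.675% = 0.00675.
Each month: B ← B·(1+r) − $70.00.
Month 1: interest $13.33; balance after payment $1,918.33.
Month 2: interest $12.95; balance after payment $1,861.28.
Month 3: interest $12.56; balance after payment $1,803.84.
Month 4: interest $12.18; balance after payment $1,746.02.

$1,746.02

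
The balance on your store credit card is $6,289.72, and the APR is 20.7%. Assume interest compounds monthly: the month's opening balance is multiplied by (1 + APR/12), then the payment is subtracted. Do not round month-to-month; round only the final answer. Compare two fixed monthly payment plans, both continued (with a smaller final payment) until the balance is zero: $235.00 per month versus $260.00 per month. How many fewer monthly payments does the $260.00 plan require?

5 fewer payments

Monthly rate r = 20.7%/12 = 1.725% = 0.01725.
At $235.00/mo: n = ⌈−ln(1 − rB₀/P)/ln(1+r)⌉ = 37 payments (last $50.08); total interest = total paid − $6,289.72 = $2,220.36.
At $260.00/mo: 32 payments (last $150.90); total interest $1,921.18.
Payments saved = 37 − 32 = 5.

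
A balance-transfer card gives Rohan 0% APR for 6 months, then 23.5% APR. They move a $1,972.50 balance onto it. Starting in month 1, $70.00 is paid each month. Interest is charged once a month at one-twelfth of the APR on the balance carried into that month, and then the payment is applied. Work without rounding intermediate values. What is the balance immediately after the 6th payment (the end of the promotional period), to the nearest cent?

$1,552.50

Promo months 1–6 at r₀ = 0%/12 = 0; months 7+ at r₁ = 23.5%/12 = 0.0195833.
After month 6 (no interest yet): B = $1,972.50 − 6·$70.00 = $1,552.50.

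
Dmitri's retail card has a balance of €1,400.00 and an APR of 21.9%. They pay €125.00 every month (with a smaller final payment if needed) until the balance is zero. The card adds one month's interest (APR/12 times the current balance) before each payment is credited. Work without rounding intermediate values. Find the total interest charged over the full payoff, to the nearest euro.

€181

Monthly rate r = 21.9%/12 = 1.825% = 0.01825.
Payoff takes n = ⌈−ln(1 − rB₀/P)/ln(1+r)⌉ = ⌈12.643⌉ = 13 payments; the last is €80.66.
Total paid = 12·€125.00 + €80.66 = €1,580.66.
Total interest = total paid − principal = €1,580.66 − €1,400.00 = €180.66.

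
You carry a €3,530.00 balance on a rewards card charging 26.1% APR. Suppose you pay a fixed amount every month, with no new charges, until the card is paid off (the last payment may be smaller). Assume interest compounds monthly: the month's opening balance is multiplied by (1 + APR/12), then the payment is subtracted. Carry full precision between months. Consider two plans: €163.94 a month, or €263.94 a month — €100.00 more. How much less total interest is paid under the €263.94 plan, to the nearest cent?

Monthly rate r = 26.1%/12 = 2.175% = 0.02175.
At €163.94/mo: n = ⌈−ln(1 − rB₀/P)/ln(1+r)⌉ = 30 payments (last €59.36); total interest = total paid − €3,530.00 = €1,283.62.
At €263.94/mo: 16 payments (last €257.57); total interest €686.67.
Interest saved = €1,283.62 − €686.67 = €596.95.

€596.95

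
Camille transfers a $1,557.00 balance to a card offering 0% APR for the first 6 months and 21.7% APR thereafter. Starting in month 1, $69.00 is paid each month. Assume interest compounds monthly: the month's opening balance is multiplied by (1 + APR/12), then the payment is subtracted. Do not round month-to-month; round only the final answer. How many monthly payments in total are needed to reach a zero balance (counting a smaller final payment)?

Promo months 1–6 at r₀ = 0%/12 = 0; months 7+ at r₁ = 21.7%/12 = 0.0180833.
After month 6 (no interest yet): B = $1,557.00 − 6·$69.00 = $1,143.00.
Then at r₁ with $69.00/mo: n₂ = −ln(1 − r₁·B/P)/ln(1+r₁) ≈ 19.87 → 20 more payments.

26 payments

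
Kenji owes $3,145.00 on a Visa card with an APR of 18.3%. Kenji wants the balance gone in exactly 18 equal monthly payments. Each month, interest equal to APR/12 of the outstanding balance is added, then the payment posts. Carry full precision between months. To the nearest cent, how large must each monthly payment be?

$201.12

Monthly rate r = 18.3%/12 = 1.525% = 0.01525.
Level-payment amortization: P = B₀·r / (1 − (1+r)^(−n)) = 3145.00·0.01525 / (1 − 1.01525^(−18)).
Denominator 1 − (1+r)^(−18) = 0.238471725.
P = 47.9613 / 0.238471725 ≈ 201.12.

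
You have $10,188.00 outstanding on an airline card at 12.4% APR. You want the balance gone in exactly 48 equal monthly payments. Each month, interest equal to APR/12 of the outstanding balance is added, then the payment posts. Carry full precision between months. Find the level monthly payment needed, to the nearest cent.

$270.29

Monthly rate r = 12.4%/12 = 1.03333% = 0.0103333.
Level-payment amortization: P = B₀·r / (1 − (1+r)^(−n)) = 10188.00·0.0103333 / (1 − 1.01033^(−48)).
Denominator 1 − (1+r)^(−48) = 0.389486487.
P = 105.276 / 0.389486487 ≈ 270.29.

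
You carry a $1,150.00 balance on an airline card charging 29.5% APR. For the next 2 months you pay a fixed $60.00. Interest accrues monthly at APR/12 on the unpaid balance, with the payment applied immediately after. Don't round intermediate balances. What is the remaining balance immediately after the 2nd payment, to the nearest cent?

Monthly rate r = 29.5%/12 = 2.45833% = 0.0245833.
Each month: B ← B·(1+r) − $60.00.
Month 1: interest $28.27; balance after payment $1,118.27.
Month 2: interest $27.49; balance after payment $1,085.76.

$1,085.76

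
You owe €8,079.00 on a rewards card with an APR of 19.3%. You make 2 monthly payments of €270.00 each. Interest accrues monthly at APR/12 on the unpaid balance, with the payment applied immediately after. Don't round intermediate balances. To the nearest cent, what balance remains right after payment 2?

Monthly rate r = 19.3%/12 = 1.60833% = 0.0160833.
Each month: B ← B·(1+r) − €270.00.
Month 1: interest €129.94; balance after payment €7,938.94.
Month 2: interest €127.68; balance after payment €7,796.62.

€7,796.62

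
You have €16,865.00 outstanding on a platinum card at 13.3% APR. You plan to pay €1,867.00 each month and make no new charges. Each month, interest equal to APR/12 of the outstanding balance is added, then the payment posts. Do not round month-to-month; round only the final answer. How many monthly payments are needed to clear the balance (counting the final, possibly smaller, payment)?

10 payments

Monthly rate r = 13.3%/12 = 1.10833% = 0.0110833.
Recurrence: B ← B·(1+r) − €1,867.00.
Month 1: interest €186.92; balance after payment €15,184.92.
Month 2: interest €168.30; balance after payment €13,486.22.
Closed form: n = −ln(1 − rB₀/P)/ln(1+r) = −ln(0.89988)/ln(1.01108) ≈ 9.571, so the balance reaches zero during payment 10.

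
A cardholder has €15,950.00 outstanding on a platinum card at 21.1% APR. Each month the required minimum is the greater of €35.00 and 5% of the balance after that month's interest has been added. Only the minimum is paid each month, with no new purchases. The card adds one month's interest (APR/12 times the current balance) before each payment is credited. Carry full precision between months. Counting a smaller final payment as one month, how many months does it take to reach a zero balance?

Monthly rate r = 21.1%/12 = 1.75833% = 0.0175833.
While 5% of the post-interest balance exceeds €35.00, each month B ← (B·(1+r))·(1 − 0.05), i.e. B shrinks by the factor (1+r)·0.95 = 0.9667.
This holds for months 1–93. Entering month 94 the balance is €684.01; 5% of the post-interest balance is now below €35.00, so the flat €35.00 minimum applies from here.
From month 94 a fixed €35.00 at rate r clears €684.01 in 25 more payments. Total: 93 + 25 = 118 months.

118 months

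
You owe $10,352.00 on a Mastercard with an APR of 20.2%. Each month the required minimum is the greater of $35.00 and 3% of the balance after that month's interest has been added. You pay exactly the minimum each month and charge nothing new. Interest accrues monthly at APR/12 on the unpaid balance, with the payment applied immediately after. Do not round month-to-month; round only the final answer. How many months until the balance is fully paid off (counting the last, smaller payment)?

Monthly rate r = 20.2%/12 = 1.68333% = 0.0168333.
While 3% of the post-interest balance exceeds $35.00, each month B ← (B·(1+r))·(1 − 0.03), i.e. B shrinks by the factor (1+r)·0.97 = 0.98633.
This holds for months 1–160. Entering month 161 the balance is $1,144.10; 3% of the post-interest balance is now below $35.00, so the flat $35.00 minimum applies from here.
From month 161 a fixed $35.00 at rate r clears $1,144.10 in 48 more payments. Total: 160 + 48 = 208 months.

208 months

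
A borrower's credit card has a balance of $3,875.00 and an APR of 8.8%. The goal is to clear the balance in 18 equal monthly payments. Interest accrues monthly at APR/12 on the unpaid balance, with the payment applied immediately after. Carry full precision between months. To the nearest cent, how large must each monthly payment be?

$230.59

Monthly rate r = 8.8%/12 = 0.733333% = 0.00733333.
Level-payment amortization: P = B₀·r / (1 − (1+r)^(−n)) = 3875.00·0.00733333 / (1 − 1.00733^(−18)).
Denominator 1 − (1+r)^(−18) = 0.123236816.
P = 28.4167 / 0.123236816 ≈ 230.59.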